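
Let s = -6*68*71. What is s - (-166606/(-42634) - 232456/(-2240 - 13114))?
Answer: -4743747990919/163650609 ≈ -28987.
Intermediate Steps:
s = -28968 (s = -408*71 = -28968)
s - (-166606/(-42634) - 232456/(-2240 - 13114)) = -28968 - (-166606/(-42634) - 232456/(-2240 - 13114)) = -28968 - (-166606*(-1/42634) - 232456/(-15354)) = -28968 - (83303/21317 - 232456*(-1/15354)) = -28968 - (83303/21317 + 116228/7677) = -28968 - 1*3117149407/163650609 = -28968 - 3117149407/163650609 = -4743747990919/163650609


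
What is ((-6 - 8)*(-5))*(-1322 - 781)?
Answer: -147210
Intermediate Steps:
((-6 - 8)*(-5))*(-1322 - 781) = -14*(-5)*(-2103) = 70*(-2103) = -147210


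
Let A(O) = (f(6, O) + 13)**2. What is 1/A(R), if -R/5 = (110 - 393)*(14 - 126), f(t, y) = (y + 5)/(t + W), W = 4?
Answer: 4/1002925561 ≈ 3.9883e-9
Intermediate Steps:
f(t, y) = (5 + y)/(4 + t) (f(t, y) = (y + 5)/(t + 4) = (5 + y)/(4 + t))
R = -158480 (R = -5*(110 - 393)*(14 - 126) = -(-1415)*(-112) = -5*31696 = -158480)
A(O) = (27/2 + O/10)**2 (A(O) = ((5 + O)/(4 + 6) + 13)**2 = ((5 + O)/10 + 13)**2 = ((1/2 + O/10) + 13)**2 = (27/2 + O/10)**2)
1/A(R) = 1/((135 - 158480)**2/100) = 1/((1/100)*(-158345)**2) = 1/((1/100)*25073139025) = 1/(1002925561/4) = 4/1002925561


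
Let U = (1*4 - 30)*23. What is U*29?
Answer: -17342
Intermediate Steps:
U = -598 (U = (4 - 30)*23 = -26*23 = -598)
U*29 = -598*29 = -17342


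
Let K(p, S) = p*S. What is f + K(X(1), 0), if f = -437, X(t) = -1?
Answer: -437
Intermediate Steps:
K(p, S) = S*p
f + K(X(1), 0) = -437 + 0*(-1) = -437 + 0 = -437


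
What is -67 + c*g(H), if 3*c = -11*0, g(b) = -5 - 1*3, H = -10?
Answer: -67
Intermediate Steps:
g(b) = -8 (g(b) = -5 - 3 = -8)
c = 0 (c = (-11*0)/3 = (⅓)*0 = 0)
-67 + c*g(H) = -67 + 0*(-8) = -67 + 0 = -67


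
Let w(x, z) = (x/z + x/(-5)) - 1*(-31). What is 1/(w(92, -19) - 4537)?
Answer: -95/430278 ≈ -0.00022079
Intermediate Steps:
w(x, z) = 31 - x/5 + x/z (w(x, z) = (x/z + x*(-1/5)) + 31 = (x/z - x/5) + 31 = (-x/5 + x/z) + 31 = 31 - x/5 + x/z)
1/(w(92, -19) - 4537) = 1/((31 - 1/5*92 + 92/(-19)) - 4537) = 1/((31 - 92/5 + 92*(-1/19)) - 4537) = 1/((31 - 92/5 - 92/19) - 4537) = 1/(737/95 - 4537) = 1/(-430278/95) = -95/430278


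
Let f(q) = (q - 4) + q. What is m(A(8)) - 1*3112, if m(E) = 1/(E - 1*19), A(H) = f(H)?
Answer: -21785/7 ≈ -3112.1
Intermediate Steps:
f(q) = -4 + 2*q (f(q) = (-4 + q) + q = -4 + 2*q)
A(H) = -4 + 2*H
m(E) = 1/(-19 + E) (m(E) = 1/(E - 19) = 1/(-19 + E))
m(A(8)) - 1*3112 = 1/(-19 + (-4 + 2*8)) - 1*3112 = 1/(-19 + (-4 + 16)) - 3112 = 1/(-19 + 12) - 3112 = 1/(-7) - 3112 = -⅐ - 3112 = -21785/7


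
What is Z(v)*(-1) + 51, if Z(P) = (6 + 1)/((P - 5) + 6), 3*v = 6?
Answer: 146/3 ≈ 48.667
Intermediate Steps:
v = 2 (v = (⅓)*6 = 2)
Z(P) = 7/(1 + P) (Z(P) = 7/((-5 + P) + 6) = 7/(1 + P))
Z(v)*(-1) + 51 = (7/(1 + 2))*(-1) + 51 = (7/3)*(-1) + 51 = -7/3 + 51 = 146/3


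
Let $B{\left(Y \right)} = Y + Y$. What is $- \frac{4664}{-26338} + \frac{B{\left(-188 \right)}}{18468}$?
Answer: $\frac{9528958}{60801273} \approx 0.15672$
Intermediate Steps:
$B{\left(Y \right)} = 2 Y$
$- \frac{4664}{-26338} + \frac{B{\left(-188 \right)}}{18468} = - \frac{4664}{-26338} + \frac{2 \left(-188\right)}{18468} = \left(-4664\right) \left(- \frac{1}{26338}\right) - \frac{94}{4617} = \frac{2332}{13169} - \frac{94}{4617} = \frac{9528958}{60801273}$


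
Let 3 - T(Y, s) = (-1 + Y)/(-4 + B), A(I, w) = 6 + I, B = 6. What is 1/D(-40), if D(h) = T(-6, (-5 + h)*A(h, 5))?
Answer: 2/13 ≈ 0.15385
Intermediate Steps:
T(Y, s) = 7/2 - Y/2 (T(Y, s) = 3 - (-1 + Y)/(-4 + 6) = 3 - (-1 + Y)/2 = 3 - (-½ + Y/2) = 3 + (½ - Y/2) = 7/2 - Y/2)
D(h) = 13/2 (D(h) = 7/2 - ½*(-6) = 7/2 + 3 = 13/2)
1/D(-40) = 1/(13/2) = 2/13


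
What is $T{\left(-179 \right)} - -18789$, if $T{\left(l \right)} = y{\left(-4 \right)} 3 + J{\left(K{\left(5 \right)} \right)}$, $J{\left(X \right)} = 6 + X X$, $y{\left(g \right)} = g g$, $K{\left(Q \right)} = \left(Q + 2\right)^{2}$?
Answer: $21244$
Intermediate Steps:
$K{\left(Q \right)} = \left(2 + Q\right)^{2}$
$y{\left(g \right)} = g^{2}$
$J{\left(X \right)} = 6 + X^{2}$
$T{\left(l \right)} = 2455$ ($T{\left(l \right)} = \left(-4\right)^{2} \cdot 3 + \left(6 + \left(\left(2 + 5\right)^{2}\right)^{2}\right) = 16 \cdot 3 + \left(6 + \left(7^{2}\right)^{2}\right) = 48 + \left(6 + 49^{2}\right) = 48 + \left(6 + 2401\right) = 48 + 2407 = 2455$)
$T{\left(-179 \right)} - -18789 = 2455 - -18789 = 2455 + 18789 = 21244$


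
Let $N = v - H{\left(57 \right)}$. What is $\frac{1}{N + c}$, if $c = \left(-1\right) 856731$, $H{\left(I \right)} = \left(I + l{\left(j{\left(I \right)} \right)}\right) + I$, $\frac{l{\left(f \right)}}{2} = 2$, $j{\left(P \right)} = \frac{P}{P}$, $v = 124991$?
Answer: $- \frac{1}{731858} \approx -1.3664 \cdot 10^{-6}$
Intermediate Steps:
$j{\left(P \right)} = 1$
$l{\left(f \right)} = 4$ ($l{\left(f \right)} = 2 \cdot 2 = 4$)
$H{\left(I \right)} = 4 + 2 I$ ($H{\left(I \right)} = \left(I + 4\right) + I = \left(4 + I\right) + I = 4 + 2 I$)
$c = -856731$
$N = 124873$ ($N = 124991 - \left(4 + 2 \cdot 57\right) = 124991 - \left(4 + 114\right) = 124991 - 118 = 124873$)
$\frac{1}{N + c} = \frac{1}{124873 - 856731} = \frac{1}{-731858} = - \frac{1}{731858}$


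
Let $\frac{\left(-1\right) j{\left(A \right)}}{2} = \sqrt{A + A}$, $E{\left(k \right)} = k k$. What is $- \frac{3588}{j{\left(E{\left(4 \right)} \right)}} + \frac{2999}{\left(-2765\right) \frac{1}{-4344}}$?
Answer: $\frac{13027656}{2765} + \frac{897 \sqrt{2}}{4} \approx 5028.8$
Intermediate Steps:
$E{\left(k \right)} = k^{2}$
$j{\left(A \right)} = - 2 \sqrt{2} \sqrt{A}$ ($j{\left(A \right)} = - 2 \sqrt{A + A} = - 2 \sqrt{2 A} = - 2 \sqrt{2} \sqrt{A}$)
$- \frac{3588}{j{\left(E{\left(4 \right)} \right)}} + \frac{2999}{\left(-2765\right) \frac{1}{-4344}} = - \frac{3588}{\left(-2\right) \sqrt{2} \sqrt{4^{2}}} + \frac{2999}{\left(-2765\right) \frac{1}{-4344}} = - \frac{3588}{\left(-2\right) \sqrt{2} \sqrt{16}} + \frac{2999}{\left(-2765\right) \left(- \frac{1}{4344}\right)} = - \frac{3588}{\left(-2\right) \sqrt{2} \cdot 4} + \frac{2999}{\frac{2765}{4344}} = - \frac{3588}{\left(-8\right) \sqrt{2}} + 2999 \cdot \frac{4344}{2765} = - 3588 \left(- \frac{\sqrt{2}}{16}\right) + \frac{13027656}{2765} = \frac{897 \sqrt{2}}{4} + \frac{13027656}{2765} = \frac{13027656}{2765} + \frac{897 \sqrt{2}}{4}$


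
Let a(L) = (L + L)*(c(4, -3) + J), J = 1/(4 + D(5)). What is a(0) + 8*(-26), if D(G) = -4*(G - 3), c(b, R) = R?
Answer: -208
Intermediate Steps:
D(G) = 12 - 4*G (D(G) = -4*(-3 + G) = 12 - 4*G)
J = -¼ (J = 1/(4 + (12 - 4*5)) = 1/(4 + (12 - 20)) = 1/(4 - 8) = 1/(-4) = -¼ ≈ -0.25000)
a(L) = -13*L/2 (a(L) = (L + L)*(-3 - ¼) = (2*L)*(-13/4) = -13*L/2)
a(0) + 8*(-26) = -13/2*0 + 8*(-26) = 0 - 208 = -208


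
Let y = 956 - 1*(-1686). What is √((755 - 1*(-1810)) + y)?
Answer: √5207 ≈ 72.160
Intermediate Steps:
y = 2642 (y = 956 + 1686 = 2642)
√((755 - 1*(-1810)) + y) = √((755 - 1*(-1810)) + 2642) = √((755 + 1810) + 2642) = √(2565 + 2642) = √5207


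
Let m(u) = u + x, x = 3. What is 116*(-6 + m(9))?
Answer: 696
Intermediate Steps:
m(u) = 3 + u (m(u) = u + 3 = 3 + u)
116*(-6 + m(9)) = 116*(-6 + (3 + 9)) = 116*(-6 + 12) = 116*6 = 696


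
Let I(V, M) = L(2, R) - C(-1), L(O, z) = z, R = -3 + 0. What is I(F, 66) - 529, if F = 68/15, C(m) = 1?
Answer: -533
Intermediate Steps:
R = -3
F = 68/15 (F = 68*(1/15) = 68/15 ≈ 4.5333)
I(V, M) = -4 (I(V, M) = -3 - 1*1 = -3 - 1 = -4)
I(F, 66) - 529 = -4 - 529 = -533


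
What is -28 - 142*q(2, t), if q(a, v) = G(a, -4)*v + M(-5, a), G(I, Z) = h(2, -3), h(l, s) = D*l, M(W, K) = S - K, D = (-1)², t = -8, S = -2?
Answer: 2812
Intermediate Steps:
D = 1
M(W, K) = -2 - K
h(l, s) = l (h(l, s) = 1*l = l)
G(I, Z) = 2
q(a, v) = -2 - a + 2*v (q(a, v) = 2*v + (-2 - a) = -2 - a + 2*v)
-28 - 142*q(2, t) = -28 - 142*(-2 - 1*2 + 2*(-8)) = -28 - 142*(-2 - 2 - 16) = -28 - 142*(-20) = -28 + 2840 = 2812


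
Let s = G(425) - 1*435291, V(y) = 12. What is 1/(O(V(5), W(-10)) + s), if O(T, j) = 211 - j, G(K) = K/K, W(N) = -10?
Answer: -1/435069 ≈ -2.2985e-6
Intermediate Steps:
G(K) = 1
s = -435290 (s = 1 - 1*435291 = 1 - 435291 = -435290)
1/(O(V(5), W(-10)) + s) = 1/((211 - 1*(-10)) - 435290) = 1/((211 + 10) - 435290) = 1/(221 - 435290) = 1/(-435069) = -1/435069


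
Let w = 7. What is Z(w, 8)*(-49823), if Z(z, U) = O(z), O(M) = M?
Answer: -348761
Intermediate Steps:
Z(z, U) = z
Z(w, 8)*(-49823) = 7*(-49823) = -348761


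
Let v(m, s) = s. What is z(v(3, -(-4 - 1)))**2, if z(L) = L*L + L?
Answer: 900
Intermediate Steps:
z(L) = L + L**2 (z(L) = L**2 + L = L + L**2)
z(v(3, -(-4 - 1)))**2 = ((-(-4 - 1))*(1 - (-4 - 1)))**2 = ((-1*(-5))*(1 - 1*(-5)))**2 = (5*(1 + 5))**2 = (5*6)**2 = 30**2 = 900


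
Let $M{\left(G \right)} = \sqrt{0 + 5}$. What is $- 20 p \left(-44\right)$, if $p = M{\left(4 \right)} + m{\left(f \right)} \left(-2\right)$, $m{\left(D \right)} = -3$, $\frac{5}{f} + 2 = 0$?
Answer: $5280 + 880 \sqrt{5} \approx 7247.7$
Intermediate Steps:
$f = - \frac{5}{2}$ ($f = \frac{5}{-2 + 0} = \frac{5}{-2} = 5 \left(- \frac{1}{2}\right) = - \frac{5}{2} \approx -2.5$)
$M{\left(G \right)} = \sqrt{5}$
$p = 6 + \sqrt{5}$ ($p = \sqrt{5} - -6 = \sqrt{5} + 6 = 6 + \sqrt{5} \approx 8.2361$)
$- 20 p \left(-44\right) = - 20 \left(6 + \sqrt{5}\right) \left(-44\right) = \left(-120 - 20 \sqrt{5}\right) \left(-44\right) = 5280 + 880 \sqrt{5}$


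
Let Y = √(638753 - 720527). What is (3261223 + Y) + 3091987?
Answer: 6353210 + 3*I*√9086 ≈ 6.3532e+6 + 285.96*I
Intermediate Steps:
Y = 3*I*√9086 (Y = √(-81774) = 3*I*√9086 ≈ 285.96*I)
(3261223 + Y) + 3091987 = (3261223 + 3*I*√9086) + 3091987 = 6353210 + 3*I*√9086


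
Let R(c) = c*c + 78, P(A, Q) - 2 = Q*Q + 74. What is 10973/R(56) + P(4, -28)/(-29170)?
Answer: 31731837/9375238 ≈ 3.3846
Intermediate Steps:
P(A, Q) = 76 + Q**2 (P(A, Q) = 2 + (Q*Q + 74) = 2 + (Q**2 + 74) = 2 + (74 + Q**2) = 76 + Q**2)
R(c) = 78 + c**2 (R(c) = c**2 + 78 = 78 + c**2)
10973/R(56) + P(4, -28)/(-29170) = 10973/(78 + 56**2) + (76 + (-28)**2)/(-29170) = 10973/(78 + 3136) + (76 + 784)*(-1/29170) = 10973/3214 + 860*(-1/29170) = 10973*(1/3214) - 86/2917 = 10973/3214 - 86/2917 = 31731837/9375238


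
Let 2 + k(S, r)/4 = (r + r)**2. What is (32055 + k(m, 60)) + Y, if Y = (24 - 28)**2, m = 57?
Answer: 89663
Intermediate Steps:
k(S, r) = -8 + 16*r**2 (k(S, r) = -8 + 4*(r + r)**2 = -8 + 4*(2*r)**2 = -8 + 4*(4*r**2) = -8 + 16*r**2)
Y = 16 (Y = (-4)**2 = 16)
(32055 + k(m, 60)) + Y = (32055 + (-8 + 16*60**2)) + 16 = (32055 + (-8 + 16*3600)) + 16 = (32055 + (-8 + 57600)) + 16 = (32055 + 57592) + 16 = 89647 + 16 = 89663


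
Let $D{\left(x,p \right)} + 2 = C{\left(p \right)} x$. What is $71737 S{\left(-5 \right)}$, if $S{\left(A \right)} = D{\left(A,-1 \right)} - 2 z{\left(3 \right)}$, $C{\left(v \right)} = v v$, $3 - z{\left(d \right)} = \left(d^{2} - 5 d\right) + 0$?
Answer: $-1793425$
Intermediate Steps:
$z{\left(d \right)} = 3 - d^{2} + 5 d$ ($z{\left(d \right)} = 3 - \left(\left(d^{2} - 5 d\right) + 0\right) = 3 - \left(d^{2} - 5 d\right) = 3 - d^{2} + 5 d$)
$C{\left(v \right)} = v^{2}$
$D{\left(x,p \right)} = -2 + x p^{2}$ ($D{\left(x,p \right)} = -2 + p^{2} x = -2 + x p^{2}$)
$S{\left(A \right)} = -20 + A$ ($S{\left(A \right)} = \left(-2 + A \left(-1\right)^{2}\right) - 2 \left(3 - 3^{2} + 5 \cdot 3\right) = \left(-2 + A 1\right) - 2 \left(3 - 9 + 15\right) = \left(-2 + A\right) - 2 \left(3 - 9 + 15\right) = \left(-2 + A\right) - 18 = -20 + A$)
$71737 S{\left(-5 \right)} = 71737 \left(-20 - 5\right) = 71737 \left(-25\right) = -1793425$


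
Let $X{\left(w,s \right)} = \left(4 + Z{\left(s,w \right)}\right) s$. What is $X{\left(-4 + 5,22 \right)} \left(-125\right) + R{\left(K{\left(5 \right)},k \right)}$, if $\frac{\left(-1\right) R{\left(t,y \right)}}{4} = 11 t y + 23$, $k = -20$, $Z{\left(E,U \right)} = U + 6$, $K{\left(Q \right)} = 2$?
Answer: $-28582$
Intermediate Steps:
$Z{\left(E,U \right)} = 6 + U$
$R{\left(t,y \right)} = -92 - 44 t y$ ($R{\left(t,y \right)} = - 4 \left(11 t y + 23\right) = - 4 \left(23 + 11 t y\right) = -92 - 44 t y$)
$X{\left(w,s \right)} = s \left(10 + w\right)$ ($X{\left(w,s \right)} = \left(4 + \left(6 + w\right)\right) s = \left(10 + w\right) s = s \left(10 + w\right)$)
$X{\left(-4 + 5,22 \right)} \left(-125\right) + R{\left(K{\left(5 \right)},k \right)} = 22 \left(10 + \left(-4 + 5\right)\right) \left(-125\right) - \left(92 + 88 \left(-20\right)\right) = 22 \left(10 + 1\right) \left(-125\right) + \left(-92 + 1760\right) = 22 \cdot 11 \left(-125\right) + 1668 = 242 \left(-125\right) + 1668 = -30250 + 1668 = -28582$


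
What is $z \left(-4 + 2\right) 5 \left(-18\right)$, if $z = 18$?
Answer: $3240$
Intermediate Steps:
$z \left(-4 + 2\right) 5 \left(-18\right) = 18 \left(-4 + 2\right) 5 \left(-18\right) = 18 \left(\left(-2\right) 5\right) \left(-18\right) = 18 \left(-10\right) \left(-18\right) = \left(-180\right) \left(-18\right) = 3240$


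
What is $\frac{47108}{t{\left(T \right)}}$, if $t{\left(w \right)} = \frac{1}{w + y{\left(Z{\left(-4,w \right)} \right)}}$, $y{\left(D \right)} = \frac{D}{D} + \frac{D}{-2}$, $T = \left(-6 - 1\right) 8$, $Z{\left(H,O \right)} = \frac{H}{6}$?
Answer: $- \frac{7725712}{3} \approx -2.5752 \cdot 10^{6}$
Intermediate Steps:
$Z{\left(H,O \right)} = \frac{H}{6}$ ($Z{\left(H,O \right)} = H \frac{1}{6} = \frac{H}{6}$)
$T = -56$ ($T = \left(-7\right) 8 = -56$)
$y{\left(D \right)} = 1 - \frac{D}{2}$ ($y{\left(D \right)} = 1 + D \left(- \frac{1}{2}\right) = 1 - \frac{D}{2}$)
$t{\left(w \right)} = \frac{1}{\frac{4}{3} + w}$ ($t{\left(w \right)} = \frac{1}{w + \left(1 - \frac{\frac{1}{6} \left(-4\right)}{2}\right)} = \frac{1}{w + \left(1 - - \frac{1}{3}\right)} = \frac{1}{w + \left(1 + \frac{1}{3}\right)} = \frac{1}{w + \frac{4}{3}} = \frac{1}{\frac{4}{3} + w}$)
$\frac{47108}{t{\left(T \right)}} = \frac{47108}{3 \frac{1}{4 + 3 \left(-56\right)}} = \frac{47108}{3 \frac{1}{4 - 168}} = \frac{47108}{3 \frac{1}{-164}} = \frac{47108}{3 \left(- \frac{1}{164}\right)} = \frac{47108}{- \frac{3}{164}} = 47108 \left(- \frac{164}{3}\right) = - \frac{7725712}{3}$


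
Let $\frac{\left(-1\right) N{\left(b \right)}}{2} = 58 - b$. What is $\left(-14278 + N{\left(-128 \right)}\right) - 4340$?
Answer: $-18990$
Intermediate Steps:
$N{\left(b \right)} = -116 + 2 b$ ($N{\left(b \right)} = - 2 \left(58 - b\right) = -116 + 2 b$)
$\left(-14278 + N{\left(-128 \right)}\right) - 4340 = \left(-14278 + \left(-116 + 2 \left(-128\right)\right)\right) - 4340 = \left(-14278 - 372\right) - 4340 = -14650 - 4340 = -18990$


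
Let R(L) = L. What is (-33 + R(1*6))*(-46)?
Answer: 1242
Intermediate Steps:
(-33 + R(1*6))*(-46) = (-33 + 1*6)*(-46) = (-33 + 6)*(-46) = -27*(-46) = 1242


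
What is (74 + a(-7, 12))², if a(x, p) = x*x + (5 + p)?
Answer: 19600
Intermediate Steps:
a(x, p) = 5 + p + x² (a(x, p) = x² + (5 + p) = 5 + p + x²)
(74 + a(-7, 12))² = (74 + (5 + 12 + (-7)²))² = (74 + (5 + 12 + 49))² = (74 + 66)² = 140² = 19600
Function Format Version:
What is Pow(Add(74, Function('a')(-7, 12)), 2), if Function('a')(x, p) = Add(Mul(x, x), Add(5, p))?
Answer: 19600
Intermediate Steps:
Function('a')(x, p) = Add(5, p, Pow(x, 2)) (Function('a')(x, p) = Add(Pow(x, 2), Add(5, p)) = Add(5, p, Pow(x, 2)))
Pow(Add(74, Function('a')(-7, 12)), 2) = Pow(Add(74, Add(5, 12, Pow(-7, 2))), 2) = Pow(Add(74, Add(5, 12, 49)), 2) = Pow(Add(74, 66), 2) = Pow(140, 2) = 19600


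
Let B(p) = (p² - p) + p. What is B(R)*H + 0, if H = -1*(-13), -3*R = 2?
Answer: 52/9 ≈ 5.7778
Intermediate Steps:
R = -⅔ (R = -⅓*2 = -⅔ ≈ -0.66667)
B(p) = p²
H = 13
B(R)*H + 0 = (-⅔)²*13 + 0 = (4/9)*13 + 0 = 52/9 + 0 = 52/9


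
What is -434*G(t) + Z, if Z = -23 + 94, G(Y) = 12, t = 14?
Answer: -5137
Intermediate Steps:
Z = 71
-434*G(t) + Z = -434*12 + 71 = -5208 + 71 = -5137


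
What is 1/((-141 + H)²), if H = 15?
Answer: 1/15876 ≈ 6.2988e-5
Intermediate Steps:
1/((-141 + H)²) = 1/((-141 + 15)²) = 1/((-126)²) = 1/15876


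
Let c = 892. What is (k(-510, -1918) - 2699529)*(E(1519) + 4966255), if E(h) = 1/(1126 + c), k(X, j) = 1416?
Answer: -27040225665510783/2018 ≈ -1.3400e+13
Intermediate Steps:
E(h) = 1/2018 (E(h) = 1/(1126 + 892) = 1/2018)
(k(-510, -1918) - 2699529)*(E(1519) + 4966255) = (1416 - 2699529)*(1/2018 + 4966255) = -2698113*10021902591/2018 = -27040225665510783/2018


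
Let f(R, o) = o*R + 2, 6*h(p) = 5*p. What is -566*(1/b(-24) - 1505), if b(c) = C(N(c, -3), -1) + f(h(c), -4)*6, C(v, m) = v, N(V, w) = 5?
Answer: 423358944/497 ≈ 8.5183e+5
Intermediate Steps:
h(p) = 5*p/6 (h(p) = (5*p)/6 = 5*p/6)
f(R, o) = 2 + R*o (f(R, o) = R*o + 2 = 2 + R*o)
b(c) = 17 - 20*c (b(c) = 5 + (2 + (5*c/6)*(-4))*6 = 5 + (2 - 10*c/3)*6 = 5 + (12 - 20*c) = 17 - 20*c)
-566*(1/b(-24) - 1505) = -566*(1/(17 - 20*(-24)) - 1505) = -566*(1/(17 + 480) - 1505) = -566*(1/497 - 1505) = -566*(-747984/497) = 423358944/497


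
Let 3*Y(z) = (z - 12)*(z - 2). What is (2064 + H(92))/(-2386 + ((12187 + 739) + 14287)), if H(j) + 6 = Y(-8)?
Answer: 6374/74481 ≈ 0.085579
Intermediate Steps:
Y(z) = (-12 + z)*(-2 + z)/3 (Y(z) = ((z - 12)*(z - 2))/3 = ((-12 + z)*(-2 + z))/3 = (-12 + z)*(-2 + z)/3)
H(j) = 182/3 (H(j) = -6 + (8 - 14/3*(-8) + (⅓)*(-8)²) = -6 + (8 + 112/3 + (⅓)*64) = -6 + (8 + 112/3 + 64/3) = -6 + 200/3 = 182/3)
(2064 + H(92))/(-2386 + ((12187 + 739) + 14287)) = (2064 + 182/3)/(-2386 + ((12187 + 739) + 14287)) = 6374/(3*(-2386 + (12926 + 14287))) = 6374/(3*(-2386 + 27213)) = (6374/3)/24827 = (6374/3)*(1/24827) = 6374/74481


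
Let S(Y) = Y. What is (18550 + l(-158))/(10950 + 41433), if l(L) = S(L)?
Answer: 968/2757 ≈ 0.35111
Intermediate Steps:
l(L) = L
(18550 + l(-158))/(10950 + 41433) = (18550 - 158)/(10950 + 41433) = 18392/52383 = 18392*(1/52383) = 968/2757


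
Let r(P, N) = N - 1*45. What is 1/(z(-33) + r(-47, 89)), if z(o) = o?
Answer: 1/11 ≈ 0.090909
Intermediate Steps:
r(P, N) = -45 + N (r(P, N) = N - 45 = -45 + N)
1/(z(-33) + r(-47, 89)) = 1/(-33 + (-45 + 89)) = 1/(-33 + 44) = 1/11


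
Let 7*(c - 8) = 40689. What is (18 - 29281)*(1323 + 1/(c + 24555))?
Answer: -8231959810711/212630 ≈ -3.8715e+7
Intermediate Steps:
c = 40745/7 (c = 8 + (1/7)*40689 = 8 + 40689/7 = 40745/7 ≈ 5820.7)
(18 - 29281)*(1323 + 1/(c + 24555)) = (18 - 29281)*(1323 + 1/(40745/7 + 24555)) = -29263*(1323 + 1/(212630/7)) = -29263*(1323 + 7/212630) = -29263*281309497/212630 = -8231959810711/212630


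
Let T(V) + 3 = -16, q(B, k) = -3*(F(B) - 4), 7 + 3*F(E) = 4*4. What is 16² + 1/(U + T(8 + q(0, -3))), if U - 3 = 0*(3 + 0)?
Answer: 4095/16 ≈ 255.94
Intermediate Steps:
F(E) = 3 (F(E) = -7/3 + (4*4)/3 = -7/3 + (⅓)*16 = -7/3 + 16/3 = 3)
q(B, k) = 3 (q(B, k) = -3*(3 - 4) = -3*(-1) = 3)
T(V) = -19 (T(V) = -3 - 16 = -19)
U = 3 (U = 3 + 0*(3 + 0) = 3 + 0*3 = 3 + 0 = 3)
16² + 1/(U + T(8 + q(0, -3))) = 16² + 1/(3 - 19) = 256 + 1/(-16) = 256 - 1/16 = 4095/16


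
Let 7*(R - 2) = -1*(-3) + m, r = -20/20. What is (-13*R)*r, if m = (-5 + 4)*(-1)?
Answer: 234/7 ≈ 33.429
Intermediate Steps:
r = -1 (r = -20*1/20 = -1)
m = 1 (m = -1*(-1) = 1)
R = 18/7 (R = 2 + (-1*(-3) + 1)/7 = 2 + (3 + 1)/7 = 2 + (1/7)*4 = 2 + 4/7 = 18/7 ≈ 2.5714)
(-13*R)*r = -13*18/7*(-1) = -234/7*(-1) = 234/7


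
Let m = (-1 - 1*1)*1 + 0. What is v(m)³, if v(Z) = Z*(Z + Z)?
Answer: 512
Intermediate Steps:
m = -2 (m = (-1 - 1)*1 + 0 = -2*1 + 0 = -2 + 0 = -2)
v(Z) = 2*Z² (v(Z) = Z*(2*Z) = 2*Z²)
v(m)³ = (2*(-2)²)³ = (2*4)³ = 8³ = 512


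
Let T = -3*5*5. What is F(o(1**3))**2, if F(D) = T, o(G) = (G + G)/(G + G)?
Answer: 5625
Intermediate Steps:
T = -75 (T = -15*5 = -75)
o(G) = 1 (o(G) = (2*G)/((2*G)) = (2*G)*(1/(2*G)) = 1)
F(D) = -75
F(o(1**3))**2 = (-75)**2 = 5625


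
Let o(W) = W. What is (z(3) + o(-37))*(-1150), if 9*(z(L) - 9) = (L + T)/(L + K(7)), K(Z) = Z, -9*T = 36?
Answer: 289915/9 ≈ 32213.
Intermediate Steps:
T = -4 (T = -1/9*36 = -4)
z(L) = 9 + (-4 + L)/(9*(7 + L)) (z(L) = 9 + ((L - 4)/(L + 7))/9 = 9 + ((-4 + L)/(7 + L))/9 = 9 + (-4 + L)/(9*(7 + L)))
(z(3) + o(-37))*(-1150) = ((563 + 82*3)/(9*(7 + 3)) - 37)*(-1150) = ((1/9)*(563 + 246)/10 - 37)*(-1150) = ((1/9)*(1/10)*809 - 37)*(-1150) = (809/90 - 37)*(-1150) = -2521/90*(-1150) = 289915/9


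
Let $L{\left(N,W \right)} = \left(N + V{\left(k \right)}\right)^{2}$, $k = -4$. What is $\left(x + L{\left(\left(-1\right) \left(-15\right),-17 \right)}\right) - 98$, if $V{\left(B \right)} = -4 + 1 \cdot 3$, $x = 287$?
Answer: $385$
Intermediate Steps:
$V{\left(B \right)} = -1$ ($V{\left(B \right)} = -4 + 3 = -1$)
$L{\left(N,W \right)} = \left(-1 + N\right)^{2}$ ($L{\left(N,W \right)} = \left(N - 1\right)^{2} = \left(-1 + N\right)^{2}$)
$\left(x + L{\left(\left(-1\right) \left(-15\right),-17 \right)}\right) - 98 = \left(287 + \left(-1 - -15\right)^{2}\right) - 98 = \left(287 + \left(-1 + 15\right)^{2}\right) - 98 = \left(287 + 14^{2}\right) - 98 = \left(287 + 196\right) - 98 = 483 - 98 = 385$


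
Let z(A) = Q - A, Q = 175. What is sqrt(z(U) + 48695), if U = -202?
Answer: 4*sqrt(3067) ≈ 221.52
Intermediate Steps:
z(A) = 175 - A
sqrt(z(U) + 48695) = sqrt((175 - 1*(-202)) + 48695) = sqrt((175 + 202) + 48695) = sqrt(377 + 48695) = sqrt(49072) = 4*sqrt(3067)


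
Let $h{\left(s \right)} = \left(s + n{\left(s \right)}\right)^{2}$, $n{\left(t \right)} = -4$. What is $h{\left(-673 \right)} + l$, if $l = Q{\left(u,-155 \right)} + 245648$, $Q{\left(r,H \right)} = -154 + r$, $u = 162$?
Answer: $703985$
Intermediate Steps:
$h{\left(s \right)} = \left(-4 + s\right)^{2}$ ($h{\left(s \right)} = \left(s - 4\right)^{2} = \left(-4 + s\right)^{2}$)
$l = 245656$ ($l = \left(-154 + 162\right) + 245648 = 8 + 245648 = 245656$)
$h{\left(-673 \right)} + l = \left(-4 - 673\right)^{2} + 245656 = \left(-677\right)^{2} + 245656 = 458329 + 245656 = 703985$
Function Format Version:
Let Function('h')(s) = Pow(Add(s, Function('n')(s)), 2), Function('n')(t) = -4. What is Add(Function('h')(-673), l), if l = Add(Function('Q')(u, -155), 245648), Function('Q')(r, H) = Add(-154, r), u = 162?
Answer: 703985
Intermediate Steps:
Function('h')(s) = Pow(Add(-4, s), 2) (Function('h')(s) = Pow(Add(s, -4), 2) = Pow(Add(-4, s), 2))
l = 245656 (l = Add(Add(-154, 162), 245648) = Add(8, 245648) = 245656)
Add(Function('h')(-673), l) = Add(Pow(Add(-4, -673), 2), 245656) = Add(Pow(-677, 2), 245656) = Add(458329, 245656) = 703985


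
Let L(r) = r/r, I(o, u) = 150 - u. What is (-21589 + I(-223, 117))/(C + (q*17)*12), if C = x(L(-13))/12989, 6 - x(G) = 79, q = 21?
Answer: -279990884/55644803 ≈ -5.0318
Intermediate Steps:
L(r) = 1
x(G) = -73 (x(G) = 6 - 1*79 = 6 - 79 = -73)
C = -73/12989 ≈ -0.0056201
(-21589 + I(-223, 117))/(C + (q*17)*12) = (-21589 + (150 - 1*117))/(-73/12989 + (21*17)*12) = (-21589 + (150 - 117))/(-73/12989 + 357*12) = (-21589 + 33)/(-73/12989 + 4284) = -21556/55644803/12989 = -21556*12989/55644803 = -279990884/55644803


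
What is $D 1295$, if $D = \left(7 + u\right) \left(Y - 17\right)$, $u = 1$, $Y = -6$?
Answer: $-238280$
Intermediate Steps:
$D = -184$ ($D = \left(7 + 1\right) \left(-6 - 17\right) = 8 \left(-23\right) = -184$)
$D 1295 = \left(-184\right) 1295 = -238280$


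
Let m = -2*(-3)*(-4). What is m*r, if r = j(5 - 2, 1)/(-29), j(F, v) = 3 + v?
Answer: 96/29 ≈ 3.3103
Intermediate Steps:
r = -4/29 (r = (3 + 1)/(-29) = 4*(-1/29) = -4/29 ≈ -0.13793)
m = -24 (m = 6*(-4) = -24)
m*r = -24*(-4/29) = 96/29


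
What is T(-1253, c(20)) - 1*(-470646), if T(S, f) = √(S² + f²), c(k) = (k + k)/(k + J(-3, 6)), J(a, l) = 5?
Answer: 470646 + √39250289/5 ≈ 4.7190e+5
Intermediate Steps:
c(k) = 2*k/(5 + k) (c(k) = (k + k)/(k + 5) = (2*k)/(5 + k) = 2*k/(5 + k))
T(-1253, c(20)) - 1*(-470646) = √((-1253)² + (2*20/(5 + 20))²) - 1*(-470646) = √(1570009 + (2*20/25)²) + 470646 = √(1570009 + (2*20*(1/25))²) + 470646 = √(1570009 + (8/5)²) + 470646 = √(1570009 + 64/25) + 470646 = √(39250289/25) + 470646 = √39250289/5 + 470646 = 470646 + √39250289/5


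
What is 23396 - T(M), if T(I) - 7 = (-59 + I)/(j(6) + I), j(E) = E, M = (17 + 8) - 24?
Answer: 163781/7 ≈ 23397.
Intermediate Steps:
M = 1 (M = 25 - 24 = 1)
T(I) = 7 + (-59 + I)/(6 + I)
23396 - T(M) = 23396 - (-17 + 8*1)/(6 + 1) = 23396 - (-17 + 8)/7 = 23396 - (-9)/7 = 23396 - 1*(-9/7) = 23396 + 9/7 = 163781/7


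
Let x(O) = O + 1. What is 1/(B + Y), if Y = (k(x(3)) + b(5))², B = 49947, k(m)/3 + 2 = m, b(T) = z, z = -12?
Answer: 1/49983 ≈ 2.0007e-5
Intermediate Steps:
x(O) = 1 + O
b(T) = -12
k(m) = -6 + 3*m
Y = 36 (Y = ((-6 + 3*(1 + 3)) - 12)² = ((-6 + 3*4) - 12)² = ((-6 + 12) - 12)² = (6 - 12)² = (-6)² = 36)
1/(B + Y) = 1/(49947 + 36) = 1/49983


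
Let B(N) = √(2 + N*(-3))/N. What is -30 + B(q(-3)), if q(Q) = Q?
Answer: -30 - √11/3 ≈ -31.106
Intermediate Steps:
B(N) = √(2 - 3*N)/N
-30 + B(q(-3)) = -30 + √(2 - 3*(-3))/(-3) = -30 - √(2 + 9)/3 = -30 - √11/3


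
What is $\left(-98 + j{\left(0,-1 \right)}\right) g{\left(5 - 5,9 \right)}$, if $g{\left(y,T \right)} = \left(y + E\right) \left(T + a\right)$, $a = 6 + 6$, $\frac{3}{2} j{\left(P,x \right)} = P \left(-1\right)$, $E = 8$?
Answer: $-16464$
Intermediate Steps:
$j{\left(P,x \right)} = - \frac{2 P}{3}$ ($j{\left(P,x \right)} = \frac{2 P \left(-1\right)}{3} = \frac{2 \left(- P\right)}{3} = - \frac{2 P}{3}$)
$a = 12$
$g{\left(y,T \right)} = \left(8 + y\right) \left(12 + T\right)$ ($g{\left(y,T \right)} = \left(y + 8\right) \left(T + 12\right) = \left(8 + y\right) \left(12 + T\right)$)
$\left(-98 + j{\left(0,-1 \right)}\right) g{\left(5 - 5,9 \right)} = \left(-98 - 0\right) \left(96 + 8 \cdot 9 + 12 \left(5 - 5\right) + 9 \left(5 - 5\right)\right) = \left(-98 + 0\right) \left(96 + 72 + 12 \cdot 0 + 9 \cdot 0\right) = - 98 \left(96 + 72 + 0 + 0\right) = \left(-98\right) 168 = -16464$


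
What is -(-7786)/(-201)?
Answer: -7786/201 ≈ -38.736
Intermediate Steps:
-(-7786)/(-201) = -(-7786)*(-1)/201 = -17*458/201 = -7786/201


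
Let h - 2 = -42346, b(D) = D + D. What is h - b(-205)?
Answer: -41934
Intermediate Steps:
b(D) = 2*D
h = -42344 (h = 2 - 42346 = -42344)
h - b(-205) = -42344 - 2*(-205) = -42344 - 1*(-410) = -42344 + 410 = -41934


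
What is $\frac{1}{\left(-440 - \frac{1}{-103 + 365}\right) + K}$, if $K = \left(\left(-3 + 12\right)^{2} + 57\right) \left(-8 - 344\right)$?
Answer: $- \frac{262}{12842193} \approx -2.0401 \cdot 10^{-5}$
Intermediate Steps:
$K = -48576$ ($K = \left(9^{2} + 57\right) \left(-352\right) = \left(81 + 57\right) \left(-352\right) = 138 \left(-352\right) = -48576$)
$\frac{1}{\left(-440 - \frac{1}{-103 + 365}\right) + K} = \frac{1}{\left(-440 - \frac{1}{-103 + 365}\right) - 48576} = \frac{1}{\left(-440 - \frac{1}{262}\right) - 48576} = \frac{1}{- \frac{115281}{262} - 48576} = \frac{1}{- \frac{12842193}{262}} = - \frac{262}{12842193}$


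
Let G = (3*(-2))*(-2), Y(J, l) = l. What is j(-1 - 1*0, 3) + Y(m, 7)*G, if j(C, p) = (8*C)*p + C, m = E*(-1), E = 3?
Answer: 59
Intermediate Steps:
m = -3 (m = 3*(-1) = -3)
j(C, p) = C + 8*C*p (j(C, p) = 8*C*p + C = C + 8*C*p)
G = 12 (G = -6*(-2) = 12)
j(-1 - 1*0, 3) + Y(m, 7)*G = (-1 - 1*0)*(1 + 8*3) + 7*12 = (-1 + 0)*(1 + 24) + 84 = -1*25 + 84 = -25 + 84 = 59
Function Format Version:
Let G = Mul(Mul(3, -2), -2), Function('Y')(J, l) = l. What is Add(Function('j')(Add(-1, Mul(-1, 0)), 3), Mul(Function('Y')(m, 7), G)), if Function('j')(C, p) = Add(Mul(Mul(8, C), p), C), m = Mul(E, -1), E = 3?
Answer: 59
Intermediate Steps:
m = -3 (m = Mul(3, -1) = -3)
Function('j')(C, p) = Add(C, Mul(8, C, p)) (Function('j')(C, p) = Add(Mul(8, C, p), C) = Add(C, Mul(8, C, p)))
G = 12 (G = Mul(-6, -2) = 12)
Add(Function('j')(Add(-1, Mul(-1, 0)), 3), Mul(Function('Y')(m, 7), G)) = Add(Mul(Add(-1, Mul(-1, 0)), Add(1, Mul(8, 3))), Mul(7, 12)) = Add(Mul(Add(-1, 0), Add(1, 24)), 84) = Add(Mul(-1, 25), 84) = Add(-25, 84) = 59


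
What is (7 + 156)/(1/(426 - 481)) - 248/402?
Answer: -1802089/201 ≈ -8965.6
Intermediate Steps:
(7 + 156)/(1/(426 - 481)) - 248/402 = 163/(1/(-55)) - 248*1/402 = 163/(-1/55) - 124/201 = 163*(-55) - 124/201 = -8965 - 124/201 = -1802089/201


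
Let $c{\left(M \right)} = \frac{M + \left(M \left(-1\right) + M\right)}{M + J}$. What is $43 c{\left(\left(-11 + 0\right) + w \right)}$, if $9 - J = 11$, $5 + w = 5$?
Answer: $\frac{473}{13} \approx 36.385$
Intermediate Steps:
$w = 0$ ($w = -5 + 5 = 0$)
$J = -2$ ($J = 9 - 11 = -2$)
$c{\left(M \right)} = \frac{M}{-2 + M}$ ($c{\left(M \right)} = \frac{M + \left(M \left(-1\right) + M\right)}{M - 2} = \frac{M + \left(- M + M\right)}{-2 + M} = \frac{M + 0}{-2 + M} = \frac{M}{-2 + M}$)
$43 c{\left(\left(-11 + 0\right) + w \right)} = 43 \frac{\left(-11 + 0\right) + 0}{-2 + \left(\left(-11 + 0\right) + 0\right)} = 43 \frac{-11 + 0}{-2 + \left(-11 + 0\right)} = 43 \left(- \frac{11}{-2 - 11}\right) = 43 \left(- \frac{11}{-13}\right) = 43 \left(\left(-11\right) \left(- \frac{1}{13}\right)\right) = 43 \cdot \frac{11}{13} = \frac{473}{13}$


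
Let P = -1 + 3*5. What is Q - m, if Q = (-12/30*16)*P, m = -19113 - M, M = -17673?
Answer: 6752/5 ≈ 1350.4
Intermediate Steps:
P = 14 (P = -1 + 15 = 14)
m = -1440 (m = -19113 - 1*(-17673) = -19113 + 17673 = -1440)
Q = -448/5 (Q = (-12/30*16)*14 = (-12*1/30*16)*14 = -⅖*16*14 = -32/5*14 = -448/5 ≈ -89.600)
Q - m = -448/5 - 1*(-1440) = -448/5 + 1440 = 6752/5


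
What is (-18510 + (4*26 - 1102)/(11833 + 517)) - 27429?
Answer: -283673824/6175 ≈ -45939.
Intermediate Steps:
(-18510 + (4*26 - 1102)/(11833 + 517)) - 27429 = (-18510 + (104 - 1102)/12350) - 27429 = (-18510 - 998*1/12350) - 27429 = (-18510 - 499/6175) - 27429 = -114299749/6175 - 27429 = -283673824/6175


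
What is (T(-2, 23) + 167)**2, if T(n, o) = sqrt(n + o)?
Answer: (167 + sqrt(21))**2 ≈ 29441.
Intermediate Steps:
(T(-2, 23) + 167)**2 = (sqrt(-2 + 23) + 167)**2 = (sqrt(21) + 167)**2 = (167 + sqrt(21))**2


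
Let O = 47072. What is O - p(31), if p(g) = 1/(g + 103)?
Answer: 6307647/134 ≈ 47072.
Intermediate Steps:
p(g) = 1/(103 + g)
O - p(31) = 47072 - 1/(103 + 31) = 47072 - 1/134 = 6307647/134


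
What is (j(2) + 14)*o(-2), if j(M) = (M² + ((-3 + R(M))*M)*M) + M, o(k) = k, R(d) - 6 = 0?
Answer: -64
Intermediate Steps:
R(d) = 6 (R(d) = 6 + 0 = 6)
j(M) = M + 4*M² (j(M) = (M² + ((-3 + 6)*M)*M) + M = (M² + (3*M)*M) + M = (M² + 3*M²) + M = 4*M² + M = M + 4*M²)
(j(2) + 14)*o(-2) = (2*(1 + 4*2) + 14)*(-2) = (2*(1 + 8) + 14)*(-2) = (2*9 + 14)*(-2) = (18 + 14)*(-2) = 32*(-2) = -64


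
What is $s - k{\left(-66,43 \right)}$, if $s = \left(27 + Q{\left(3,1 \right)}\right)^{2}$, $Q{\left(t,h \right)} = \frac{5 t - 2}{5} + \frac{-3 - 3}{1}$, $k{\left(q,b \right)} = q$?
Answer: $\frac{15574}{25} \approx 622.96$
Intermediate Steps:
$Q{\left(t,h \right)} = - \frac{32}{5} + t$ ($Q{\left(t,h \right)} = \left(-2 + 5 t\right) \frac{1}{5} - 6 = \left(- \frac{2}{5} + t\right) - 6 = - \frac{32}{5} + t$)
$s = \frac{13924}{25}$ ($s = \left(27 + \left(- \frac{32}{5} + 3\right)\right)^{2} = \left(27 - \frac{17}{5}\right)^{2} = \left(\frac{118}{5}\right)^{2} = \frac{13924}{25} \approx 556.96$)
$s - k{\left(-66,43 \right)} = \frac{13924}{25} - -66 = \frac{13924}{25} + 66 = \frac{15574}{25}$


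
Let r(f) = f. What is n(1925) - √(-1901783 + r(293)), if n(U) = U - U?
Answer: -I*√1901490 ≈ -1378.9*I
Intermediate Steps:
n(U) = 0
n(1925) - √(-1901783 + r(293)) = 0 - √(-1901783 + 293) = 0 - √(-1901490) = 0 - I*√1901490 = -I*√1901490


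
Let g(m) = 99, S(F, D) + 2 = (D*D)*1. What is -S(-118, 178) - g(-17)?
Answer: -31781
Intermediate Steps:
S(F, D) = -2 + D² (S(F, D) = -2 + (D*D)*1 = -2 + D²*1 = -2 + D²)
-S(-118, 178) - g(-17) = -(-2 + 178²) - 1*99 = -(-2 + 31684) - 99 = -1*31682 - 99 = -31682 - 99 = -31781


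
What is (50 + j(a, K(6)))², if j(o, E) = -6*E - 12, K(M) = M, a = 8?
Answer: 4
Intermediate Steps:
j(o, E) = -12 - 6*E
(50 + j(a, K(6)))² = (50 + (-12 - 6*6))² = (50 + (-12 - 36))² = (50 - 48)² = 2² = 4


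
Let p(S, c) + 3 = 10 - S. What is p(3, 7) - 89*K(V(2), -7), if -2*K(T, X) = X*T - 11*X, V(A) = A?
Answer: 5615/2 ≈ 2807.5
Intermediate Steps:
K(T, X) = 11*X/2 - T*X/2 (K(T, X) = -(X*T - 11*X)/2 = -(T*X - 11*X)/2 = -(-11*X + T*X)/2 = 11*X/2 - T*X/2)
p(S, c) = 7 - S (p(S, c) = -3 + (10 - S) = 7 - S)
p(3, 7) - 89*K(V(2), -7) = (7 - 1*3) - 89*(-7)*(11 - 1*2)/2 = (7 - 3) - 89*(-7)*(11 - 2)/2 = 4 - 89*(-7)*9/2 = 4 - 89*(-63/2) = 4 + 5607/2 = 5615/2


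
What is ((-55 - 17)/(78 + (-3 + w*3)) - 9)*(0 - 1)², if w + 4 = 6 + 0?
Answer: -89/9 ≈ -9.8889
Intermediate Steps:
w = 2 (w = -4 + (6 + 0) = -4 + 6 = 2)
((-55 - 17)/(78 + (-3 + w*3)) - 9)*(0 - 1)² = ((-55 - 17)/(78 + (-3 + 2*3)) - 9)*(0 - 1)² = (-72/(78 + (-3 + 6)) - 9)*(-1)² = (-72/(78 + 3) - 9)*1 = (-72/81 - 9)*1 = (-72*1/81 - 9)*1 = (-8/9 - 9)*1 = -89/9*1 = -89/9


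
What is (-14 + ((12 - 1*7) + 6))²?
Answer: 9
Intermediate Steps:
(-14 + ((12 - 1*7) + 6))² = (-14 + ((12 - 7) + 6))² = (-14 + (5 + 6))² = (-14 + 11)² = (-3)² = 9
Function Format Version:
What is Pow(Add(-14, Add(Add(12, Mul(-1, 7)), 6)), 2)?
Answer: 9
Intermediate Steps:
Pow(Add(-14, Add(Add(12, Mul(-1, 7)), 6)), 2) = Pow(Add(-14, Add(Add(12, -7), 6)), 2) = Pow(Add(-14, Add(5, 6)), 2) = Pow(Add(-14, 11), 2) = Pow(-3, 2) = 9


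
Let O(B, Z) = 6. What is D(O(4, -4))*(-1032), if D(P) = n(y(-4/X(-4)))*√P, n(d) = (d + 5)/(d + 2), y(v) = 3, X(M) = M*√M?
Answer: -8256*√6/5 ≈ -4044.6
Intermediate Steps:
X(M) = M^(3/2)
n(d) = (5 + d)/(2 + d)
D(P) = 8*√P/5 (D(P) = ((5 + 3)/(2 + 3))*√P = (8/5)*√P = ((⅕)*8)*√P = 8*√P/5)
D(O(4, -4))*(-1032) = (8*√6/5)*(-1032) = -8256*√6/5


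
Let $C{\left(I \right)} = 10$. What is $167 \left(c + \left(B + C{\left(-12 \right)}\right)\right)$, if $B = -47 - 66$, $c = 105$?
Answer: $334$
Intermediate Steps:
$B = -113$ ($B = -47 - 66 = -113$)
$167 \left(c + \left(B + C{\left(-12 \right)}\right)\right) = 167 \left(105 + \left(-113 + 10\right)\right) = 167 \left(105 - 103\right) = 167 \cdot 2 = 334$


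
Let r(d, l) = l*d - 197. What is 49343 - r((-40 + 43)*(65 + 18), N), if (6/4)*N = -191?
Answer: 81246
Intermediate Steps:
N = -382/3 (N = (2/3)*(-191) = -382/3 ≈ -127.33)
r(d, l) = -197 + d*l (r(d, l) = d*l - 197 = -197 + d*l)
49343 - r((-40 + 43)*(65 + 18), N) = 49343 - (-197 + ((-40 + 43)*(65 + 18))*(-382/3)) = 49343 - (-197 + (3*83)*(-382/3)) = 49343 - (-197 + 249*(-382/3)) = 49343 - (-197 - 31706) = 49343 - 1*(-31903) = 49343 + 31903 = 81246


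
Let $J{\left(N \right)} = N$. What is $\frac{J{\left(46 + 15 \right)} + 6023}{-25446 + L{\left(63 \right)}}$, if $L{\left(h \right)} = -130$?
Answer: $- \frac{1521}{6394} \approx -0.23788$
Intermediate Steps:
$\frac{J{\left(46 + 15 \right)} + 6023}{-25446 + L{\left(63 \right)}} = \frac{\left(46 + 15\right) + 6023}{-25446 - 130} = \frac{61 + 6023}{-25576} = 6084 \left(- \frac{1}{25576}\right) = - \frac{1521}{6394}$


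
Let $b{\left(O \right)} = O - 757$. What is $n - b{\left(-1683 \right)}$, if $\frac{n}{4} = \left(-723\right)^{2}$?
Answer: $2093356$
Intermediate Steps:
$n = 2090916$ ($n = 4 \left(-723\right)^{2} = 4 \cdot 522729 = 2090916$)
$b{\left(O \right)} = -757 + O$
$n - b{\left(-1683 \right)} = 2090916 - \left(-757 - 1683\right) = 2090916 - -2440 = 2090916 + 2440 = 2093356$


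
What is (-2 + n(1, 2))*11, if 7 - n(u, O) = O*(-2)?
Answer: 99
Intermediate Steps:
n(u, O) = 7 + 2*O (n(u, O) = 7 - O*(-2) = 7 - (-2)*O = 7 + 2*O)
(-2 + n(1, 2))*11 = (-2 + (7 + 2*2))*11 = (-2 + (7 + 4))*11 = (-2 + 11)*11 = 9*11 = 99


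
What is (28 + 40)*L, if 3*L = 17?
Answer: 1156/3 ≈ 385.33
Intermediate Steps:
L = 17/3 (L = (⅓)*17 = 17/3 ≈ 5.6667)
(28 + 40)*L = (28 + 40)*(17/3) = 68*(17/3) = 1156/3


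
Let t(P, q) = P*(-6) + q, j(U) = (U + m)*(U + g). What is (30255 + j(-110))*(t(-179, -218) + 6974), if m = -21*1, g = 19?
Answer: 330238080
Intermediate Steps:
m = -21
j(U) = (-21 + U)*(19 + U) (j(U) = (U - 21)*(U + 19) = (-21 + U)*(19 + U))
t(P, q) = q - 6*P (t(P, q) = -6*P + q = q - 6*P)
(30255 + j(-110))*(t(-179, -218) + 6974) = (30255 + (-399 + (-110)² - 2*(-110)))*((-218 - 6*(-179)) + 6974) = (30255 + (-399 + 12100 + 220))*((-218 + 1074) + 6974) = (30255 + 11921)*(856 + 6974) = 42176*7830 = 330238080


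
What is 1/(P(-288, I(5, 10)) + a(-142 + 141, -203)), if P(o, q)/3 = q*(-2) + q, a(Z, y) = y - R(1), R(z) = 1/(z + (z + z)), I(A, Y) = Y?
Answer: -3/700 ≈ -0.0042857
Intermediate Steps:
R(z) = 1/(3*z) (R(z) = 1/(z + 2*z) = 1/(3*z))
a(Z, y) = -1/3 + y (a(Z, y) = y - 1/(3*1) = y - 1/3 = -1/3 + y)
P(o, q) = -3*q (P(o, q) = 3*(q*(-2) + q) = 3*(-2*q + q) = 3*(-q) = -3*q)
1/(P(-288, I(5, 10)) + a(-142 + 141, -203)) = 1/(-3*10 + (-1/3 - 203)) = 1/(-30 - 610/3) = 1/(-700/3) = -3/700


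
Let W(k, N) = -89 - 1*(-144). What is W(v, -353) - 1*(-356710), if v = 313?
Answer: 356765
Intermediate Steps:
W(k, N) = 55 (W(k, N) = -89 + 144 = 55)
W(v, -353) - 1*(-356710) = 55 - 1*(-356710) = 55 + 356710 = 356765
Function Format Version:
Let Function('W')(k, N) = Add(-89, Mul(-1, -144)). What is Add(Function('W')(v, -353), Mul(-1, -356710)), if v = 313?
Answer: 356765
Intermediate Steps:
Function('W')(k, N) = 55 (Function('W')(k, N) = Add(-89, 144) = 55)
Add(Function('W')(v, -353), Mul(-1, -356710)) = Add(55, Mul(-1, -356710)) = Add(55, 356710) = 356765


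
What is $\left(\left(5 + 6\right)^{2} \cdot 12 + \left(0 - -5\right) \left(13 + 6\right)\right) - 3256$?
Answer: $-1709$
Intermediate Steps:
$\left(\left(5 + 6\right)^{2} \cdot 12 + \left(0 - -5\right) \left(13 + 6\right)\right) - 3256 = \left(11^{2} \cdot 12 + \left(0 + \left(-3 + 8\right)\right) 19\right) - 3256 = \left(121 \cdot 12 + \left(0 + 5\right) 19\right) - 3256 = \left(1452 + 5 \cdot 19\right) - 3256 = \left(1452 + 95\right) - 3256 = 1547 - 3256 = -1709$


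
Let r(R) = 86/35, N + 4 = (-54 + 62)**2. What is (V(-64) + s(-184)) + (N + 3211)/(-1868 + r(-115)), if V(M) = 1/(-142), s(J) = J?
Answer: -430580949/2317937 ≈ -185.76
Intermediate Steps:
N = 60 (N = -4 + (-54 + 62)**2 = -4 + 8**2 = -4 + 64 = 60)
r(R) = 86/35 (r(R) = 86*(1/35) = 86/35)
V(M) = -1/142
(V(-64) + s(-184)) + (N + 3211)/(-1868 + r(-115)) = (-1/142 - 184) + (60 + 3211)/(-1868 + 86/35) = -26129/142 + 3271/(-65294/35) = -26129/142 + 3271*(-35/65294) = -26129/142 - 114485/65294 = -430580949/2317937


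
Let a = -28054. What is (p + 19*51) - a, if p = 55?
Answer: 29078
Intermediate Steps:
(p + 19*51) - a = (55 + 19*51) - 1*(-28054) = (55 + 969) + 28054 = 1024 + 28054 = 29078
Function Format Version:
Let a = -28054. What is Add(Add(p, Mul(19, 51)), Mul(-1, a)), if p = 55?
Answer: 29078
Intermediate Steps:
Add(Add(p, Mul(19, 51)), Mul(-1, a)) = Add(Add(55, Mul(19, 51)), Mul(-1, -28054)) = Add(Add(55, 969), 28054) = Add(1024, 28054) = 29078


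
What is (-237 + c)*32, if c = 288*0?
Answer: -7584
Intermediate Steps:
c = 0
(-237 + c)*32 = (-237 + 0)*32 = -237*32 = -7584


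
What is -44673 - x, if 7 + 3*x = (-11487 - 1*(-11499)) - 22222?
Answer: -111802/3 ≈ -37267.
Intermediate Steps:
x = -22217/3 (x = -7/3 + ((-11487 - 1*(-11499)) - 22222)/3 = -7/3 + ((-11487 + 11499) - 22222)/3 = -7/3 + (12 - 22222)/3 = -7/3 + (⅓)*(-22210) = -7/3 - 22210/3 = -22217/3 ≈ -7405.7)
-44673 - x = -44673 - 1*(-22217/3) = -44673 + 22217/3 = -111802/3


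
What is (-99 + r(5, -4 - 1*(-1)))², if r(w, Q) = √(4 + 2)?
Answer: (99 - √6)² ≈ 9322.0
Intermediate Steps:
r(w, Q) = √6
(-99 + r(5, -4 - 1*(-1)))² = (-99 + √6)²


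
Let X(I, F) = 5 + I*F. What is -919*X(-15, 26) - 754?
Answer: 353061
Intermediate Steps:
X(I, F) = 5 + F*I
-919*X(-15, 26) - 754 = -919*(5 + 26*(-15)) - 754 = -919*(5 - 390) - 754 = -919*(-385) - 754 = 353815 - 754 = 353061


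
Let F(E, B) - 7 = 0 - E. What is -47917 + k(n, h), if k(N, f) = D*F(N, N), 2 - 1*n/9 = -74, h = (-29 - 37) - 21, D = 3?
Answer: -49948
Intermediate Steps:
F(E, B) = 7 - E (F(E, B) = 7 + (0 - E) = 7 - E)
h = -87 (h = -66 - 21 = -87)
n = 684 (n = 18 - 9*(-74) = 18 + 666 = 684)
k(N, f) = 21 - 3*N (k(N, f) = 3*(7 - N) = 21 - 3*N)
-47917 + k(n, h) = -47917 + (21 - 3*684) = -47917 + (21 - 2052) = -47917 - 2031 = -49948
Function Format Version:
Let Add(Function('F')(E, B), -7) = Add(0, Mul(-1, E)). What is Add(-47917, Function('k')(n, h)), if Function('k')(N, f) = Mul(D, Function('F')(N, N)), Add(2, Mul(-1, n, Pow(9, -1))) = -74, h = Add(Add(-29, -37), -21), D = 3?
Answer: -49948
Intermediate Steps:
Function('F')(E, B) = Add(7, Mul(-1, E)) (Function('F')(E, B) = Add(7, Add(0, Mul(-1, E))) = Add(7, Mul(-1, E)))
h = -87 (h = Add(-66, -21) = -87)
n = 684 (n = Add(18, Mul(-9, -74)) = Add(18, 666) = 684)
Function('k')(N, f) = Add(21, Mul(-3, N)) (Function('k')(N, f) = Mul(3, Add(7, Mul(-1, N))) = Add(21, Mul(-3, N)))
Add(-47917, Function('k')(n, h)) = Add(-47917, Add(21, Mul(-3, 684))) = Add(-47917, Add(21, -2052)) = Add(-47917, -2031) = -49948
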